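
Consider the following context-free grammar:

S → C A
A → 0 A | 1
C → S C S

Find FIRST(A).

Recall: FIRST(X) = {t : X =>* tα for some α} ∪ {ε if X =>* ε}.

We compute FIRST(A) using the standard algorithm.
FIRST(A) = {0, 1}
FIRST(C) = {}
FIRST(S) = {}
Therefore, FIRST(A) = {0, 1}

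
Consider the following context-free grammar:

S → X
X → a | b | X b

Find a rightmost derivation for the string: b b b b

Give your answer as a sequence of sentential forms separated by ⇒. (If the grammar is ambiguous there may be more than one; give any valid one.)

S ⇒ X ⇒ X b ⇒ X b b ⇒ X b b b ⇒ b b b b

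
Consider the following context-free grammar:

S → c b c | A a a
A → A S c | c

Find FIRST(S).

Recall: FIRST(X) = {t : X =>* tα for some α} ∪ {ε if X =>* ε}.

We compute FIRST(S) using the standard algorithm.
FIRST(A) = {c}
FIRST(S) = {c}
Therefore, FIRST(S) = {c}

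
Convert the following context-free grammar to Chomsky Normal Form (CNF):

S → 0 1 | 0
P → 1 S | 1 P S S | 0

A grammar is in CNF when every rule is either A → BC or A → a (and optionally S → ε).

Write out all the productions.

T0 → 0; T1 → 1; S → 0; P → 0; S → T0 T1; P → T1 S; P → T1 X0; X0 → P X1; X1 → S S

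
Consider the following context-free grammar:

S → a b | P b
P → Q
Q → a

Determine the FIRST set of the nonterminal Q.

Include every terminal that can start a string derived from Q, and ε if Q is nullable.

We compute FIRST(Q) using the standard algorithm.
FIRST(P) = {a}
FIRST(Q) = {a}
FIRST(S) = {a}
Therefore, FIRST(Q) = {a}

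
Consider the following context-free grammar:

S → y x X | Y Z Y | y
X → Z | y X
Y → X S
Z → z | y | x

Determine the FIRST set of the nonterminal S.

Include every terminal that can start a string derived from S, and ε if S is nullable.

We compute FIRST(S) using the standard algorithm.
FIRST(S) = {x, y, z}
FIRST(X) = {x, y, z}
FIRST(Y) = {x, y, z}
FIRST(Z) = {x, y, z}
Therefore, FIRST(S) = {x, y, z}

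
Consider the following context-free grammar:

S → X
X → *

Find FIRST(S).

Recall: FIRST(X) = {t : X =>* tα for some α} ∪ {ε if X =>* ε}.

We compute FIRST(S) using the standard algorithm.
FIRST(S) = {*}
FIRST(X) = {*}
Therefore, FIRST(S) = {*}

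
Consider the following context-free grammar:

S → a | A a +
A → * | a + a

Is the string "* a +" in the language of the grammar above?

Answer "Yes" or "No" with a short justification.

Yes - a valid derivation exists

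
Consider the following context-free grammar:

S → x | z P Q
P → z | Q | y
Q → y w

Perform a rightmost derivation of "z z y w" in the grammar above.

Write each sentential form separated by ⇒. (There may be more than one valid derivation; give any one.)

S ⇒ z P Q ⇒ z P y w ⇒ z z y w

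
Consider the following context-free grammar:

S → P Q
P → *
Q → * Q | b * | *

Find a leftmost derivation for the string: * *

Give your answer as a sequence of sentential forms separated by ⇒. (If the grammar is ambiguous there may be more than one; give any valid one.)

S ⇒ P Q ⇒ * Q ⇒ * *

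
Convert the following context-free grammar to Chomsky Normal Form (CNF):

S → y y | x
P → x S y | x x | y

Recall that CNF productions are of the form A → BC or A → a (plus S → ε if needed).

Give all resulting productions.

TY → y; S → x; TX → x; P → y; S → TY TY; P → TX X0; X0 → S TY; P → TX TX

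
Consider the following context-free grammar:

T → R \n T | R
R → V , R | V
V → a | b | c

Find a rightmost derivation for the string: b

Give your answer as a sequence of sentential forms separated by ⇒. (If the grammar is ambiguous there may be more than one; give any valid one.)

T ⇒ R ⇒ V ⇒ b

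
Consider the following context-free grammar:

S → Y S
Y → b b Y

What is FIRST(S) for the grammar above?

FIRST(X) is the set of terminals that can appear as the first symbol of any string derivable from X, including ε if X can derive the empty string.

We compute FIRST(S) using the standard algorithm.
FIRST(S) = {b}
FIRST(Y) = {b}
Therefore, FIRST(S) = {b}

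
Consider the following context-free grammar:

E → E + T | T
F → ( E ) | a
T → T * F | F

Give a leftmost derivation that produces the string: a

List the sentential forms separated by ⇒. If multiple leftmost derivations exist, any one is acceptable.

E ⇒ T ⇒ F ⇒ a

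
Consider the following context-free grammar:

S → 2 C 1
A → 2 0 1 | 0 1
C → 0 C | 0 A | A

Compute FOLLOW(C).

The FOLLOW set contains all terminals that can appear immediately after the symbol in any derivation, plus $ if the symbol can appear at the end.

We compute FOLLOW(C) using the standard algorithm.
FOLLOW(S) starts with {$}.
FIRST(A) = {0, 2}
FIRST(C) = {0, 2}
FIRST(S) = {2}
FOLLOW(A) = {1}
FOLLOW(C) = {1}
FOLLOW(S) = {$}
Therefore, FOLLOW(C) = {1}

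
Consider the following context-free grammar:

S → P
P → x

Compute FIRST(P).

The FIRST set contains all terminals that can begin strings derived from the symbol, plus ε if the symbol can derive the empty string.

We compute FIRST(P) using the standard algorithm.
FIRST(P) = {x}
FIRST(S) = {x}
Therefore, FIRST(P) = {x}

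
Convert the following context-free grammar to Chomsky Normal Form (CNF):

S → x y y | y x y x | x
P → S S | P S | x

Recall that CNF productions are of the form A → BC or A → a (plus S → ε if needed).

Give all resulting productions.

TX → x; TY → y; S → x; P → x; S → TX X0; X0 → TY TY; S → TY X1; X1 → TX X2; X2 → TY TX; P → S S; P → P S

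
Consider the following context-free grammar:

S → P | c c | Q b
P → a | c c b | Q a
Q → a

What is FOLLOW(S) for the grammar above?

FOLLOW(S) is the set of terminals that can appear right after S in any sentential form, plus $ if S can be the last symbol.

We compute FOLLOW(S) using the standard algorithm.
FOLLOW(S) starts with {$}.
FIRST(P) = {a, c}
FIRST(Q) = {a}
FIRST(S) = {a, c}
FOLLOW(P) = {$}
FOLLOW(Q) = {a, b}
FOLLOW(S) = {$}
Therefore, FOLLOW(S) = {$}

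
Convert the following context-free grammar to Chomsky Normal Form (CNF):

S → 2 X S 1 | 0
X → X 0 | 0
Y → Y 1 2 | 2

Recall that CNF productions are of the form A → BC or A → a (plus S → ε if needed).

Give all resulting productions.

T2 → 2; T1 → 1; S → 0; T0 → 0; X → 0; Y → 2; S → T2 X0; X0 → X X1; X1 → S T1; X → X T0; Y → Y X2; X2 → T1 T2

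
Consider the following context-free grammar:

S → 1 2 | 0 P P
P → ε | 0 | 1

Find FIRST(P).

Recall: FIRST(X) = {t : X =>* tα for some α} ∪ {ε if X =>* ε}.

We compute FIRST(P) using the standard algorithm.
FIRST(P) = {0, 1, ε}
FIRST(S) = {0, 1}
Therefore, FIRST(P) = {0, 1, ε}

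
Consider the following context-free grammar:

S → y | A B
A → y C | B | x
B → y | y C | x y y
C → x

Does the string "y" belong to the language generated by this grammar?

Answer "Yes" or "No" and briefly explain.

Yes - a valid derivation exists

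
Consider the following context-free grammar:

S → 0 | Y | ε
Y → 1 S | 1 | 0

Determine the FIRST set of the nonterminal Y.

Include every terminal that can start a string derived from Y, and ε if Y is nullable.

We compute FIRST(Y) using the standard algorithm.
FIRST(S) = {0, 1, ε}
FIRST(Y) = {0, 1}
Therefore, FIRST(Y) = {0, 1}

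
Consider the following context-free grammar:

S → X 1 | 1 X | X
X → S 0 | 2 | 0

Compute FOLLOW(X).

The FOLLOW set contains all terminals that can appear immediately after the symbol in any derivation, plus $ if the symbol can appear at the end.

We compute FOLLOW(X) using the standard algorithm.
FOLLOW(S) starts with {$}.
FIRST(S) = {0, 1, 2}
FIRST(X) = {0, 1, 2}
FOLLOW(S) = {$, 0}
FOLLOW(X) = {$, 0, 1}
Therefore, FOLLOW(X) = {$, 0, 1}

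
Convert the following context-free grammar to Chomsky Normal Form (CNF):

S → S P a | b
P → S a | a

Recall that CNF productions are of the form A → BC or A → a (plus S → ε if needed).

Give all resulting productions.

TA → a; S → b; P → a; S → S X0; X0 → P TA; P → S TA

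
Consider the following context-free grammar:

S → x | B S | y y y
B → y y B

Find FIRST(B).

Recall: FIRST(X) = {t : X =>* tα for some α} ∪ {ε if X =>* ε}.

We compute FIRST(B) using the standard algorithm.
FIRST(B) = {y}
FIRST(S) = {x, y}
Therefore, FIRST(B) = {y}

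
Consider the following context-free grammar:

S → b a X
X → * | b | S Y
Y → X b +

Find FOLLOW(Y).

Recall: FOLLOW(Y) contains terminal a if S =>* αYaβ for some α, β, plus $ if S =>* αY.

We compute FOLLOW(Y) using the standard algorithm.
FOLLOW(S) starts with {$}.
FIRST(S) = {b}
FIRST(X) = {*, b}
FIRST(Y) = {*, b}
FOLLOW(S) = {$, *, b}
FOLLOW(X) = {$, *, b}
FOLLOW(Y) = {$, *, b}
Therefore, FOLLOW(Y) = {$, *, b}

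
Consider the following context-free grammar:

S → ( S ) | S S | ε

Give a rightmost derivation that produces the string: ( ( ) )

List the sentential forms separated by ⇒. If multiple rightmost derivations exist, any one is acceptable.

S ⇒ ( S ) ⇒ ( ( S ) ) ⇒ ( ( ) )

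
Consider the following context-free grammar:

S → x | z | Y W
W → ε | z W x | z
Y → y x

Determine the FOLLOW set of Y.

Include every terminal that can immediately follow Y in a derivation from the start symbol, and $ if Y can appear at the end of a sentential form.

We compute FOLLOW(Y) using the standard algorithm.
FOLLOW(S) starts with {$}.
FIRST(S) = {x, y, z}
FIRST(W) = {z, ε}
FIRST(Y) = {y}
FOLLOW(S) = {$}
FOLLOW(W) = {$, x}
FOLLOW(Y) = {$, z}
Therefore, FOLLOW(Y) = {$, z}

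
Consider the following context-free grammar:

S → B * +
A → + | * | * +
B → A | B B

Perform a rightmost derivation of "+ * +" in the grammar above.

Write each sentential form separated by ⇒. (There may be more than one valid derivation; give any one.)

S ⇒ B * + ⇒ A * + ⇒ + * +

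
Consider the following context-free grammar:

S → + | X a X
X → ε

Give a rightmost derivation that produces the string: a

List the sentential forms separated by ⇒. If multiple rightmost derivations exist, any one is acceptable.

S ⇒ X a X ⇒ X a ⇒ a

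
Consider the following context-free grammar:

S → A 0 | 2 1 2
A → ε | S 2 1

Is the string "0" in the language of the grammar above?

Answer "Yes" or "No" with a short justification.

Yes - a valid derivation exists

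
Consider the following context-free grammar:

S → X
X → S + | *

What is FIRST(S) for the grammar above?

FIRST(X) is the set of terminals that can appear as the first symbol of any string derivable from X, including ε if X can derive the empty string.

We compute FIRST(S) using the standard algorithm.
FIRST(S) = {*}
FIRST(X) = {*}
Therefore, FIRST(S) = {*}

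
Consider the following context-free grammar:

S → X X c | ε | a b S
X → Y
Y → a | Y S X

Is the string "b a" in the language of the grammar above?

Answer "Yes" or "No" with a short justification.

No - no valid derivation exists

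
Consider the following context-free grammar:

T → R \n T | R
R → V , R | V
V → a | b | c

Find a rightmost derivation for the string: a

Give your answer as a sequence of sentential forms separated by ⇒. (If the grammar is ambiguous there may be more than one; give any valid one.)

T ⇒ R ⇒ V ⇒ a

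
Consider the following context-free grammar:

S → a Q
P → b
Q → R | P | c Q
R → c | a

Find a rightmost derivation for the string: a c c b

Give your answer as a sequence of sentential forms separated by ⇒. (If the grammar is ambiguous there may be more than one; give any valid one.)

S ⇒ a Q ⇒ a c Q ⇒ a c c Q ⇒ a c c P ⇒ a c c b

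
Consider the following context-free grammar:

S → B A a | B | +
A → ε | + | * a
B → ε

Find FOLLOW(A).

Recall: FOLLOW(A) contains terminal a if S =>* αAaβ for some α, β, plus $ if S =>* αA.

We compute FOLLOW(A) using the standard algorithm.
FOLLOW(S) starts with {$}.
FIRST(A) = {*, +, ε}
FIRST(B) = {ε}
FIRST(S) = {*, +, a, ε}
FOLLOW(A) = {a}
FOLLOW(B) = {$, *, +, a}
FOLLOW(S) = {$}
Therefore, FOLLOW(A) = {a}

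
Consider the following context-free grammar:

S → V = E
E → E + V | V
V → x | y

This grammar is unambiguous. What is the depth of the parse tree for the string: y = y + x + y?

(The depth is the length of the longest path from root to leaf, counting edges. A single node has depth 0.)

5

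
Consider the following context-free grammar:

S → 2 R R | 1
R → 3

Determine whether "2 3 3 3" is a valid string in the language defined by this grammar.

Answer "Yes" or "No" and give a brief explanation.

No - no valid derivation exists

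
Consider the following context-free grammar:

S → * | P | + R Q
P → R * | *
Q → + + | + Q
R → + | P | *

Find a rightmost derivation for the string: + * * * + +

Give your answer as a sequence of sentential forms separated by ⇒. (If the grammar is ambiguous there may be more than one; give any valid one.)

S ⇒ + R Q ⇒ + R + + ⇒ + P + + ⇒ + R * + + ⇒ + P * + + ⇒ + R * * + + ⇒ + * * * + +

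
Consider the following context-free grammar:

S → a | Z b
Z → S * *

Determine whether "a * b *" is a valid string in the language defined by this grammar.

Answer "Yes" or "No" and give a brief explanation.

No - no valid derivation exists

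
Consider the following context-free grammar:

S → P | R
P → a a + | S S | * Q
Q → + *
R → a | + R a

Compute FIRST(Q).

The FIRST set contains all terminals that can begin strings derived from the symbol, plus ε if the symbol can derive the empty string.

We compute FIRST(Q) using the standard algorithm.
FIRST(P) = {*, +, a}
FIRST(Q) = {+}
FIRST(R) = {+, a}
FIRST(S) = {*, +, a}
Therefore, FIRST(Q) = {+}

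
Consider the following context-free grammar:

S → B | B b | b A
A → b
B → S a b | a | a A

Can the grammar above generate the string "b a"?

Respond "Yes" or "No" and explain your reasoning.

No - no valid derivation exists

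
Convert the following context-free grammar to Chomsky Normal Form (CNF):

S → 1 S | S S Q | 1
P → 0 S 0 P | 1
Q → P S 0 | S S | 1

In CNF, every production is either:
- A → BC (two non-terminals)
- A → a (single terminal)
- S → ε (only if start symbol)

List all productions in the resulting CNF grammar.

T1 → 1; S → 1; T0 → 0; P → 1; Q → 1; S → T1 S; S → S X0; X0 → S Q; P → T0 X1; X1 → S X2; X2 → T0 P; Q → P X3; X3 → S T0; Q → S S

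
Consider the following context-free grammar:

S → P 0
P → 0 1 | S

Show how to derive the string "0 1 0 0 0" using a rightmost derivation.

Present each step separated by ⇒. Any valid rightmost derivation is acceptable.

S ⇒ P 0 ⇒ S 0 ⇒ P 0 0 ⇒ S 0 0 ⇒ P 0 0 0 ⇒ 0 1 0 0 0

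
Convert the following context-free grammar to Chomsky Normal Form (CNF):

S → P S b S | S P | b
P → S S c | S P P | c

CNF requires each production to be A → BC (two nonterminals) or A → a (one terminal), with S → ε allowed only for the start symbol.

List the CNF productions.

TB → b; S → b; TC → c; P → c; S → P X0; X0 → S X1; X1 → TB S; S → S P; P → S X2; X2 → S TC; P → S X3; X3 → P P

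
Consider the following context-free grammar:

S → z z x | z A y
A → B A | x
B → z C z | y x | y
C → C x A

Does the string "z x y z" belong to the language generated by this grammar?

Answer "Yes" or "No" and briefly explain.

No - no valid derivation exists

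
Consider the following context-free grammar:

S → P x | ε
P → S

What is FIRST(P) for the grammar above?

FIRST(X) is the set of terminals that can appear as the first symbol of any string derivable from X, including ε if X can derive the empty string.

We compute FIRST(P) using the standard algorithm.
FIRST(P) = {x, ε}
FIRST(S) = {x, ε}
Therefore, FIRST(P) = {x, ε}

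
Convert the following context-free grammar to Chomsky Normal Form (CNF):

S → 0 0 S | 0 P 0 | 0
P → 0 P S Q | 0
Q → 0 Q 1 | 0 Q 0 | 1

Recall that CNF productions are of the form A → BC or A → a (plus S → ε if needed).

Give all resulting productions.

T0 → 0; S → 0; P → 0; T1 → 1; Q → 1; S → T0 X0; X0 → T0 S; S → T0 X1; X1 → P T0; P → T0 X2; X2 → P X3; X3 → S Q; Q → T0 X4; X4 → Q T1; Q → T0 X5; X5 → Q T0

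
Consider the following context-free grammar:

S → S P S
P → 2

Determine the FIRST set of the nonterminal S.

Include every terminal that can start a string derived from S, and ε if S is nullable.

We compute FIRST(S) using the standard algorithm.
FIRST(P) = {2}
FIRST(S) = {}
Therefore, FIRST(S) = {}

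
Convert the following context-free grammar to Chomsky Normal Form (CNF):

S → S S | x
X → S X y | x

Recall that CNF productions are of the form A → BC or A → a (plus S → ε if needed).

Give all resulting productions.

S → x; TY → y; X → x; S → S S; X → S X0; X0 → X TY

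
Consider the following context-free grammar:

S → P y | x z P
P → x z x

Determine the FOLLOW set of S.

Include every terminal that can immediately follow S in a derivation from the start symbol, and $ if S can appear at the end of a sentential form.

We compute FOLLOW(S) using the standard algorithm.
FOLLOW(S) starts with {$}.
FIRST(P) = {x}
FIRST(S) = {x}
FOLLOW(P) = {$, y}
FOLLOW(S) = {$}
Therefore, FOLLOW(S) = {$}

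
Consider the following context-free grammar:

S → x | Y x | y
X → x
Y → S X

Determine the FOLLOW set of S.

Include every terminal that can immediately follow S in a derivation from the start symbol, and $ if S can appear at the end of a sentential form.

We compute FOLLOW(S) using the standard algorithm.
FOLLOW(S) starts with {$}.
FIRST(S) = {x, y}
FIRST(X) = {x}
FIRST(Y) = {x, y}
FOLLOW(S) = {$, x}
FOLLOW(X) = {x}
FOLLOW(Y) = {x}
Therefore, FOLLOW(S) = {$, x}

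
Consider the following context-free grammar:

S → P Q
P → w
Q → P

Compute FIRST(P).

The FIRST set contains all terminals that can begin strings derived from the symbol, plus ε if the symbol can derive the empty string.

We compute FIRST(P) using the standard algorithm.
FIRST(P) = {w}
FIRST(Q) = {w}
FIRST(S) = {w}
Therefore, FIRST(P) = {w}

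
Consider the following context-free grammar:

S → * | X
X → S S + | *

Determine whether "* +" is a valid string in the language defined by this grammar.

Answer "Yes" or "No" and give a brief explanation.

No - no valid derivation exists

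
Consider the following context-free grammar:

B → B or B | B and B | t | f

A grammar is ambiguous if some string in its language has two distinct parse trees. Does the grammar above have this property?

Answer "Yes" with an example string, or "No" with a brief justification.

Yes - the string 't or f or t or t and t' has two distinct parse trees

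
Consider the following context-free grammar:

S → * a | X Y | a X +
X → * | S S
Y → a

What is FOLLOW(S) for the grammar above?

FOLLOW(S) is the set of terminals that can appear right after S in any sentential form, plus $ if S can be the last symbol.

We compute FOLLOW(S) using the standard algorithm.
FOLLOW(S) starts with {$}.
FIRST(S) = {*, a}
FIRST(X) = {*, a}
FIRST(Y) = {a}
FOLLOW(S) = {$, *, +, a}
FOLLOW(X) = {+, a}
FOLLOW(Y) = {$, *, +, a}
Therefore, FOLLOW(S) = {$, *, +, a}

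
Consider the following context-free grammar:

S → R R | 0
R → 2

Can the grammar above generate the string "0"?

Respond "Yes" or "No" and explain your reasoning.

Yes - a valid derivation exists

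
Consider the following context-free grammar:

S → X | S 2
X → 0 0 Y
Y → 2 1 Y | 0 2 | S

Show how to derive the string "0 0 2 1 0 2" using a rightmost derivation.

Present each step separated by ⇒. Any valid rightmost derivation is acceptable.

S ⇒ X ⇒ 0 0 Y ⇒ 0 0 2 1 Y ⇒ 0 0 2 1 0 2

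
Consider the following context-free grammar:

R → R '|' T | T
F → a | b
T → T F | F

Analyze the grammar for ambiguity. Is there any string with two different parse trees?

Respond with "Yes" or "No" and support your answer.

No - the grammar is unambiguous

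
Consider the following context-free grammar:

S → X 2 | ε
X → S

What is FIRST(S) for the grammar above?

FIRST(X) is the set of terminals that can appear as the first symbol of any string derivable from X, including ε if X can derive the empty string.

We compute FIRST(S) using the standard algorithm.
FIRST(S) = {2, ε}
FIRST(X) = {2, ε}
Therefore, FIRST(S) = {2, ε}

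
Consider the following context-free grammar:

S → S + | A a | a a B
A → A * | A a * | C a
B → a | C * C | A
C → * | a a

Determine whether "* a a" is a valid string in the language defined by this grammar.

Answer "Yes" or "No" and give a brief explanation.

Yes - a valid derivation exists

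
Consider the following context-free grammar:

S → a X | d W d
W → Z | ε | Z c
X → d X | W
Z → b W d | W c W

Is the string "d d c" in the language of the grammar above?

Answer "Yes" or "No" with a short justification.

No - no valid derivation exists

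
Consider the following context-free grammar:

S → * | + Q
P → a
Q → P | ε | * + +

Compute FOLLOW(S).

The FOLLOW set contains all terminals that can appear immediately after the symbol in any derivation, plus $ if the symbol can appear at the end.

We compute FOLLOW(S) using the standard algorithm.
FOLLOW(S) starts with {$}.
FIRST(P) = {a}
FIRST(Q) = {*, a, ε}
FIRST(S) = {*, +}
FOLLOW(P) = {$}
FOLLOW(Q) = {$}
FOLLOW(S) = {$}
Therefore, FOLLOW(S) = {$}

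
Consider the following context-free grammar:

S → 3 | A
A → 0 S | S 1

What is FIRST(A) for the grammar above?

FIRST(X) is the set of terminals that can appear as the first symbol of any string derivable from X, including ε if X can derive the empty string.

We compute FIRST(A) using the standard algorithm.
FIRST(A) = {0, 3}
FIRST(S) = {0, 3}
Therefore, FIRST(A) = {0, 3}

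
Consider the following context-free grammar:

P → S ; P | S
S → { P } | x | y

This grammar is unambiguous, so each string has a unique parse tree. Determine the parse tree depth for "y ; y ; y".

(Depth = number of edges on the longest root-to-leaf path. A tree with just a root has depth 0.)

4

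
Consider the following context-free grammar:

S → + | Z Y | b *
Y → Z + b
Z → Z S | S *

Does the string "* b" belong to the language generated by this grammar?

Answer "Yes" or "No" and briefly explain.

No - no valid derivation exists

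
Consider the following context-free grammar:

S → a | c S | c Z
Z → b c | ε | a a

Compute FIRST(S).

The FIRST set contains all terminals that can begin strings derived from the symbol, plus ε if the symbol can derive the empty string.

We compute FIRST(S) using the standard algorithm.
FIRST(S) = {a, c}
FIRST(Z) = {a, b, ε}
Therefore, FIRST(S) = {a, c}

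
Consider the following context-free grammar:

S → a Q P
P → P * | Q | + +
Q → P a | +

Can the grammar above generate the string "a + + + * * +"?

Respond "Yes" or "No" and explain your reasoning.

No - no valid derivation exists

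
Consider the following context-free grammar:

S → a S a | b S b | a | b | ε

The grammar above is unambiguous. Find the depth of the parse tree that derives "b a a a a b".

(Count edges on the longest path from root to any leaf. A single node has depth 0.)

4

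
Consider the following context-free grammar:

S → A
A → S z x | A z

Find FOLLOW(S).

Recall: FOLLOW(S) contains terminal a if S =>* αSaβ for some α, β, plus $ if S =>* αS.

We compute FOLLOW(S) using the standard algorithm.
FOLLOW(S) starts with {$}.
FIRST(A) = {}
FIRST(S) = {}
FOLLOW(A) = {$, z}
FOLLOW(S) = {$, z}
Therefore, FOLLOW(S) = {$, z}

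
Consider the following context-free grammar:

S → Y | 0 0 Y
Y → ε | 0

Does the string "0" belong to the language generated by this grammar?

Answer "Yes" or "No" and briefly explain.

Yes - a valid derivation exists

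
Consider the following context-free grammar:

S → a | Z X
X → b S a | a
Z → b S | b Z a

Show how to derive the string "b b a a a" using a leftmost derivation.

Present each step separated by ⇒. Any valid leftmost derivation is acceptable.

S ⇒ Z X ⇒ b Z a X ⇒ b b S a X ⇒ b b a a X ⇒ b b a a a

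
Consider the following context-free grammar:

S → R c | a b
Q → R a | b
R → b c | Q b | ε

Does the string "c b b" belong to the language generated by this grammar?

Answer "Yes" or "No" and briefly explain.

No - no valid derivation exists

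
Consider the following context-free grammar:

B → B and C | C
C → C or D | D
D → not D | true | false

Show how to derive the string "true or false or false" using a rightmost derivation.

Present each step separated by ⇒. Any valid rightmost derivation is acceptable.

B ⇒ C ⇒ C or D ⇒ C or false ⇒ C or D or false ⇒ C or false or false ⇒ D or false or false ⇒ true or false or false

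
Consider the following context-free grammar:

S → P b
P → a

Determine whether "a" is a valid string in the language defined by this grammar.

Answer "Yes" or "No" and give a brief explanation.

No - no valid derivation exists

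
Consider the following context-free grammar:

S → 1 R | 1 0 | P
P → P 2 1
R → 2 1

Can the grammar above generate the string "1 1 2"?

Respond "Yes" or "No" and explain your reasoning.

No - no valid derivation exists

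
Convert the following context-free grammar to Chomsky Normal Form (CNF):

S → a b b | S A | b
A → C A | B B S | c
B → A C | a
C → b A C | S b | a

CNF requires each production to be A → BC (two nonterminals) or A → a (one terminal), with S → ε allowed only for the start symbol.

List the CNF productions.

TA → a; TB → b; S → b; A → c; B → a; C → a; S → TA X0; X0 → TB TB; S → S A; A → C A; A → B X1; X1 → B S; B → A C; C → TB X2; X2 → A C; C → S TB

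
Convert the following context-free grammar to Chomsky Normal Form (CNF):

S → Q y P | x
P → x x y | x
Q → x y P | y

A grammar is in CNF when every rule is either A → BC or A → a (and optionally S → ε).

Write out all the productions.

TY → y; S → x; TX → x; P → x; Q → y; S → Q X0; X0 → TY P; P → TX X1; X1 → TX TY; Q → TX X2; X2 → TY P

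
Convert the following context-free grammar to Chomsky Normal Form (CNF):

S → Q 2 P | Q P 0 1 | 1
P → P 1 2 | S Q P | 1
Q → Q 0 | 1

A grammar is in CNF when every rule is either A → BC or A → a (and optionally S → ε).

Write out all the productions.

T2 → 2; T0 → 0; T1 → 1; S → 1; P → 1; Q → 1; S → Q X0; X0 → T2 P; S → Q X1; X1 → P X2; X2 → T0 T1; P → P X3; X3 → T1 T2; P → S X4; X4 → Q P; Q → Q T0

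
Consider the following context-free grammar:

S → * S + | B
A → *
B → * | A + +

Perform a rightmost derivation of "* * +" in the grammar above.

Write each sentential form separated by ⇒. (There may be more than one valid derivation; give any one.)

S ⇒ * S + ⇒ * B + ⇒ * * +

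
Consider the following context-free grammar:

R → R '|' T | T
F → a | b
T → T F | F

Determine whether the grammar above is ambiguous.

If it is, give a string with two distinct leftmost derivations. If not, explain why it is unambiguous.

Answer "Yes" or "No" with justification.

No - the grammar is unambiguous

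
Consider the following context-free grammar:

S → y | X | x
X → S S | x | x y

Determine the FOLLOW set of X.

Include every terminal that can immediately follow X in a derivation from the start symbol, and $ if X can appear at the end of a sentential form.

We compute FOLLOW(X) using the standard algorithm.
FOLLOW(S) starts with {$}.
FIRST(S) = {x, y}
FIRST(X) = {x, y}
FOLLOW(S) = {$, x, y}
FOLLOW(X) = {$, x, y}
Therefore, FOLLOW(X) = {$, x, y}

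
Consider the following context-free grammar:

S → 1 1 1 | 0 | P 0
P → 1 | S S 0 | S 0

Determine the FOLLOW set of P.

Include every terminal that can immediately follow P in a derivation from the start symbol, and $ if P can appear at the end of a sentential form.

We compute FOLLOW(P) using the standard algorithm.
FOLLOW(S) starts with {$}.
FIRST(P) = {0, 1}
FIRST(S) = {0, 1}
FOLLOW(P) = {0}
FOLLOW(S) = {$, 0, 1}
Therefore, FOLLOW(P) = {0}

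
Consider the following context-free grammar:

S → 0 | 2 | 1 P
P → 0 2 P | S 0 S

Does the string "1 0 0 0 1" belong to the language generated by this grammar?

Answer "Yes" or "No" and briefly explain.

No - no valid derivation exists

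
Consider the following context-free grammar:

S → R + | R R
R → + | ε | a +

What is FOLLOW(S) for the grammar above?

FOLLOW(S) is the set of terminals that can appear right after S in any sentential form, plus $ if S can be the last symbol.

We compute FOLLOW(S) using the standard algorithm.
FOLLOW(S) starts with {$}.
FIRST(R) = {+, a, ε}
FIRST(S) = {+, a, ε}
FOLLOW(R) = {$, +, a}
FOLLOW(S) = {$}
Therefore, FOLLOW(S) = {$}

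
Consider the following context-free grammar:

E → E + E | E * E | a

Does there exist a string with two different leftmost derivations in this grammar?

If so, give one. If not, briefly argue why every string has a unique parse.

Yes - the string 'a * a * a + a * a' has two distinct leftmost derivations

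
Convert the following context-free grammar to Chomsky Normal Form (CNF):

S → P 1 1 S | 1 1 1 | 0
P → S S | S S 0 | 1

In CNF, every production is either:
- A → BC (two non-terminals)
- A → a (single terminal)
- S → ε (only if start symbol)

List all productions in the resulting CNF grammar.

T1 → 1; S → 0; T0 → 0; P → 1; S → P X0; X0 → T1 X1; X1 → T1 S; S → T1 X2; X2 → T1 T1; P → S S; P → S X3; X3 → S T0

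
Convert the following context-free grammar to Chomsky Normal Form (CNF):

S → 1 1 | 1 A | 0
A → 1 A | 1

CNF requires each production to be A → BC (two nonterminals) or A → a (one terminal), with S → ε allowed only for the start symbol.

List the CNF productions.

T1 → 1; S → 0; A → 1; S → T1 T1; S → T1 A; A → T1 A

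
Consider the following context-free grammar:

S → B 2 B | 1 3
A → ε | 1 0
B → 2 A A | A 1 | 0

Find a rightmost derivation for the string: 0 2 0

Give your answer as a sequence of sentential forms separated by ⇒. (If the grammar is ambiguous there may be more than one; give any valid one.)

S ⇒ B 2 B ⇒ B 2 0 ⇒ 0 2 0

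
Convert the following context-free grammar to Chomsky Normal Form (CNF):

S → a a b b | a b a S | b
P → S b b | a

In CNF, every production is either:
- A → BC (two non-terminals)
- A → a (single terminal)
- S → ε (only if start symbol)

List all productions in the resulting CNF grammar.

TA → a; TB → b; S → b; P → a; S → TA X0; X0 → TA X1; X1 → TB TB; S → TA X2; X2 → TB X3; X3 → TA S; P → S X4; X4 → TB TB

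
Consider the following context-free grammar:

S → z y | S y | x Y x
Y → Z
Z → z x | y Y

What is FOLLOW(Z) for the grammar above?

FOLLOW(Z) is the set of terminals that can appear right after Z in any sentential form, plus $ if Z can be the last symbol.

We compute FOLLOW(Z) using the standard algorithm.
FOLLOW(S) starts with {$}.
FIRST(S) = {x, z}
FIRST(Y) = {y, z}
FIRST(Z) = {y, z}
FOLLOW(S) = {$, y}
FOLLOW(Y) = {x}
FOLLOW(Z) = {x}
Therefore, FOLLOW(Z) = {x}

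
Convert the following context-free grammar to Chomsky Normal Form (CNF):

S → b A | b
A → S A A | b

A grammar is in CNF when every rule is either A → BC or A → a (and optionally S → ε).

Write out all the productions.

TB → b; S → b; A → b; S → TB A; A → S X0; X0 → A A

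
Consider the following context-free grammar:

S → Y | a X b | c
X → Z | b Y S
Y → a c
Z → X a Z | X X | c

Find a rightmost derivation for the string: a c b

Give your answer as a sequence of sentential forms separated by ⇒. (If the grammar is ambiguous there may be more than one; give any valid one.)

S ⇒ a X b ⇒ a Z b ⇒ a c b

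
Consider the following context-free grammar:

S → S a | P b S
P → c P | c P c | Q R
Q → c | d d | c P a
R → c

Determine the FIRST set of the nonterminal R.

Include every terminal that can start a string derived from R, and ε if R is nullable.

We compute FIRST(R) using the standard algorithm.
FIRST(P) = {c, d}
FIRST(Q) = {c, d}
FIRST(R) = {c}
FIRST(S) = {c, d}
Therefore, FIRST(R) = {c}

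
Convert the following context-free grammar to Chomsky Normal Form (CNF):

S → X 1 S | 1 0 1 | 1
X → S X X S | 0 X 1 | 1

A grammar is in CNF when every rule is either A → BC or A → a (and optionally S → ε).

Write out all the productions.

T1 → 1; T0 → 0; S → 1; X → 1; S → X X0; X0 → T1 S; S → T1 X1; X1 → T0 T1; X → S X2; X2 → X X3; X3 → X S; X → T0 X4; X4 → X T1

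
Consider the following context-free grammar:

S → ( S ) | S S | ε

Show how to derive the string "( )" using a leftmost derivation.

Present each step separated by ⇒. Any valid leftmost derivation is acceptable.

S ⇒ S S ⇒ S ⇒ ( S ) ⇒ ( )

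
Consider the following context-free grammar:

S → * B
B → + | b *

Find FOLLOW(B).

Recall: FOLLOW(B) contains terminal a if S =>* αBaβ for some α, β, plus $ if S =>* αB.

We compute FOLLOW(B) using the standard algorithm.
FOLLOW(S) starts with {$}.
FIRST(B) = {+, b}
FIRST(S) = {*}
FOLLOW(B) = {$}
FOLLOW(S) = {$}
Therefore, FOLLOW(B) = {$}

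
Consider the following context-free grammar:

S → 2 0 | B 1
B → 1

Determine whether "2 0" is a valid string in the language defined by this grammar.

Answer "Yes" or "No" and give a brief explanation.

Yes - a valid derivation exists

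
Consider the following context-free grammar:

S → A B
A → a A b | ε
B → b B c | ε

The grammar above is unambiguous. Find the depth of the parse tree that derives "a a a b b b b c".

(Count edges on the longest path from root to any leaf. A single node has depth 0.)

5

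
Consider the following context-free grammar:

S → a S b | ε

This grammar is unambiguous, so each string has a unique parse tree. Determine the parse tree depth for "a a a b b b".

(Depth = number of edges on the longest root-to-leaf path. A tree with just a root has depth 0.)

4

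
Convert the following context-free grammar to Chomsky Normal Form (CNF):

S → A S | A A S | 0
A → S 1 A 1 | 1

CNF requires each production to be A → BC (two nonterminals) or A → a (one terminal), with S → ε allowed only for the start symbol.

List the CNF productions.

S → 0; T1 → 1; A → 1; S → A S; S → A X0; X0 → A S; A → S X1; X1 → T1 X2; X2 → A T1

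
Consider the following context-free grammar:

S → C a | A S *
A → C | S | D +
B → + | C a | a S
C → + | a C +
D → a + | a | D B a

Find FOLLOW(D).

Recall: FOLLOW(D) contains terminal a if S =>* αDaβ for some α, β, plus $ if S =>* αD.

We compute FOLLOW(D) using the standard algorithm.
FOLLOW(S) starts with {$}.
FIRST(A) = {+, a}
FIRST(B) = {+, a}
FIRST(C) = {+, a}
FIRST(D) = {a}
FIRST(S) = {+, a}
FOLLOW(A) = {+, a}
FOLLOW(B) = {a}
FOLLOW(C) = {+, a}
FOLLOW(D) = {+, a}
FOLLOW(S) = {$, *, +, a}
Therefore, FOLLOW(D) = {+, a}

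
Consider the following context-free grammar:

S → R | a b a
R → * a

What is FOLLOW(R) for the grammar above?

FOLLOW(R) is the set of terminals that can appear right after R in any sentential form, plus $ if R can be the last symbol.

We compute FOLLOW(R) using the standard algorithm.
FOLLOW(S) starts with {$}.
FIRST(R) = {*}
FIRST(S) = {*, a}
FOLLOW(R) = {$}
FOLLOW(S) = {$}
Therefore, FOLLOW(R) = {$}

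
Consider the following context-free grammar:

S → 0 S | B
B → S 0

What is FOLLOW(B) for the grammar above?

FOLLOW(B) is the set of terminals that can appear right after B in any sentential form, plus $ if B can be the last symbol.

We compute FOLLOW(B) using the standard algorithm.
FOLLOW(S) starts with {$}.
FIRST(B) = {0}
FIRST(S) = {0}
FOLLOW(B) = {$, 0}
FOLLOW(S) = {$, 0}
Therefore, FOLLOW(B) = {$, 0}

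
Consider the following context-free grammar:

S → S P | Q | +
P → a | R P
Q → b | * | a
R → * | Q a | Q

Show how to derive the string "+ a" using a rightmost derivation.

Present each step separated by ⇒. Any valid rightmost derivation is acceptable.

S ⇒ S P ⇒ S a ⇒ + a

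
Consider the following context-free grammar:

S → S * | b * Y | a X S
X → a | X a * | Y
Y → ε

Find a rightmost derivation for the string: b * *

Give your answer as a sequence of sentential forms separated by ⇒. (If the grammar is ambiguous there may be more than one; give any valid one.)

S ⇒ S * ⇒ b * Y * ⇒ b * *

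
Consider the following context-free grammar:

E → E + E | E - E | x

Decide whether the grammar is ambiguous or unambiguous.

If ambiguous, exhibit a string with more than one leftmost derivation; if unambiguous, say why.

Ambiguous - the string 'x - x + x + x + x' has two distinct leftmost derivations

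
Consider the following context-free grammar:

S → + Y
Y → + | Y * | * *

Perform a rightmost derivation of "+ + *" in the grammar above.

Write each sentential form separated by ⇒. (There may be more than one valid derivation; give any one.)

S ⇒ + Y ⇒ + Y * ⇒ + + *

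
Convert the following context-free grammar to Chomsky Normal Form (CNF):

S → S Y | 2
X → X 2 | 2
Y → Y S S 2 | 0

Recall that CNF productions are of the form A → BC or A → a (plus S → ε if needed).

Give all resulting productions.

S → 2; T2 → 2; X → 2; Y → 0; S → S Y; X → X T2; Y → Y X0; X0 → S X1; X1 → S T2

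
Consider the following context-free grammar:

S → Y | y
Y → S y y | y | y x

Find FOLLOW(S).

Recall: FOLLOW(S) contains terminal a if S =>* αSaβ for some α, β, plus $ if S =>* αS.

We compute FOLLOW(S) using the standard algorithm.
FOLLOW(S) starts with {$}.
FIRST(S) = {y}
FIRST(Y) = {y}
FOLLOW(S) = {$, y}
FOLLOW(Y) = {$, y}
Therefore, FOLLOW(S) = {$, y}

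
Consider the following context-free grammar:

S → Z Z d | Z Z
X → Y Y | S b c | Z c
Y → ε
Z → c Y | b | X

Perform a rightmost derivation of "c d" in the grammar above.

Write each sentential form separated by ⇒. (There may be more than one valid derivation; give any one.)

S ⇒ Z Z d ⇒ Z c Y d ⇒ Z c d ⇒ X c d ⇒ Y Y c d ⇒ Y c d ⇒ c d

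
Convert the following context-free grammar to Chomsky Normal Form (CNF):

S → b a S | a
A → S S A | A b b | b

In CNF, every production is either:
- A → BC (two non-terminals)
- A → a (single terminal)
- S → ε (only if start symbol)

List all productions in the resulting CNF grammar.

TB → b; TA → a; S → a; A → b; S → TB X0; X0 → TA S; A → S X1; X1 → S A; A → A X2; X2 → TB TB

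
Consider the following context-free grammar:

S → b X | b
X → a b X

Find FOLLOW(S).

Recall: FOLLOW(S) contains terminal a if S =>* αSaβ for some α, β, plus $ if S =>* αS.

We compute FOLLOW(S) using the standard algorithm.
FOLLOW(S) starts with {$}.
FIRST(S) = {b}
FIRST(X) = {a}
FOLLOW(S) = {$}
FOLLOW(X) = {$}
Therefore, FOLLOW(S) = {$}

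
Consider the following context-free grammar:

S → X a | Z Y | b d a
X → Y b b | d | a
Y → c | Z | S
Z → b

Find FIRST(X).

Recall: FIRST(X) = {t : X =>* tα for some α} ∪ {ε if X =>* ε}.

We compute FIRST(X) using the standard algorithm.
FIRST(S) = {a, b, c, d}
FIRST(X) = {a, b, c, d}
FIRST(Y) = {a, b, c, d}
FIRST(Z) = {b}
Therefore, FIRST(X) = {a, b, c, d}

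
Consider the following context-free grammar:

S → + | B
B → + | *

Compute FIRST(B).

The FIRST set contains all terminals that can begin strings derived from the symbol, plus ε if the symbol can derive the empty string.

We compute FIRST(B) using the standard algorithm.
FIRST(B) = {*, +}
FIRST(S) = {*, +}
Therefore, FIRST(B) = {*, +}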